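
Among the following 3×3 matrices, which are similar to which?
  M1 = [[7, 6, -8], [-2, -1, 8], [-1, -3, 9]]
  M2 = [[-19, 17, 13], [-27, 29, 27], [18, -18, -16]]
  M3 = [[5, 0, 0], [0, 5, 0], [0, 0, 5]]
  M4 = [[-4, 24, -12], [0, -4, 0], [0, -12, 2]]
4 classes: {M1}, {M2}, {M3}, {M4}

Characteristic polynomials: χ_{M1} = (x - 5)^3, χ_{M2} = (x - 2)(x + 4)^2, χ_{M3} = (x - 5)^3, χ_{M4} = (x - 2)(x + 4)^2.

{M1}: invariant factors x - 5, (x - 5)^2.

{M2}: invariant factors (x - 2)(x + 4)^2.

{M3}: invariant factors x - 5, x - 5, x - 5.

{M4}: invariant factors x + 4, (x - 2)(x + 4).

Matrices are similar if and only if their invariant-factor lists agree; the partition into similarity classes is {M1}, {M2}, {M3}, {M4}.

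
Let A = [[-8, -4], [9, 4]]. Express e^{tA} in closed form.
A has Jordan form J = [[-2, 1], [0, -2]] with A = PJP^{-1}, so e^{tA} = P e^{tJ} P^{-1}.

For a Jordan block J_k(λ), e^{tJ_k(λ)} = e^{λt} · (I + tN + t^2 N^2/2! + ... + t^{k-1} N^{k-1}/(k-1)!) where N is the nilpotent superdiagonal part.

Assembling the blocks and conjugating back gives the entries of e^{tA} as shown above.

e^{tA} = [[(1 - 6*t)*e^{-2*t}, -4*t*e^{-2*t}], [9*t*e^{-2*t}, (6*t + 1)*e^{-2*t}]]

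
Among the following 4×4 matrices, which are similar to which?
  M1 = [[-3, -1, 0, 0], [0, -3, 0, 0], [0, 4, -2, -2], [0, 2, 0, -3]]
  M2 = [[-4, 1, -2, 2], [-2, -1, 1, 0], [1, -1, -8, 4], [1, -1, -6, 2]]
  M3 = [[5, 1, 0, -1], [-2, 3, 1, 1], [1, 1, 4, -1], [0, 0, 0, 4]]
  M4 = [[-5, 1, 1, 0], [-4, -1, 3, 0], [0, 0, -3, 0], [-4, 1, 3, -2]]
3 classes: {M1}, {M2, M4}, {M3}

Characteristic polynomials: χ_{M1} = (x + 2)(x + 3)^3, χ_{M2} = (x + 2)(x + 3)^3, χ_{M3} = (x - 4)^4, χ_{M4} = (x + 2)(x + 3)^3.

{M1}: invariant factors x + 3, (x + 2)(x + 3)^2.

{M2, M4}: invariant factors (x + 2)(x + 3)^3.

{M3}: invariant factors x - 4, (x - 4)^3.

Matrices are similar if and only if their invariant-factor lists agree; the partition into similarity classes is {M1}, {M2, M4}, {M3}.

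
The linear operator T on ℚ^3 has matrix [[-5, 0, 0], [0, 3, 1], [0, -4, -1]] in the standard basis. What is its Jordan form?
The characteristic polynomial is det(xI - A) = (x - 1)^2(x + 5), so the eigenvalues are -5 (algebraic multiplicity 1), 1 (algebraic multiplicity 2).

For λ = -5: algebraic multiplicity 1 gives one 1×1 block.

For λ = 1: rank(A - I) = 2, rank((A - I)^2) = 1. The eigenspace has dimension 3 - 2 = 1, so there is 1 Jordan block; the rank sequence gives block sizes [2].

Assembling the blocks gives the Jordan form J above.

J = [[-5, 0, 0], [0, 1, 1], [0, 0, 1]]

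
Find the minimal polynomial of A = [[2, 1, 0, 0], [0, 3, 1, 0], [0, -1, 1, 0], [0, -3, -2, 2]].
m_A(x) = (x - 2)^3

The characteristic polynomial factors as (x - 2)^4. The minimal polynomial is ∏(x - λ)^{k_λ} where k_λ is the size of the largest Jordan block at λ.

For λ = 2: rank(A - 2I) = 2, and the largest Jordan block has size 3 (the smallest k with rank((A - 2I)^k) = rank((A - 2I)^(k+1))).

So m_A(x) = (x - 2)^3.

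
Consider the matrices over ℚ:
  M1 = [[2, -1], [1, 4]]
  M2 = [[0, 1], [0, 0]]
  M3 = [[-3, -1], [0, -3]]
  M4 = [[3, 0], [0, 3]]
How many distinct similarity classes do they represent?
Characteristic polynomials: χ_{M1} = (x - 3)^2, χ_{M2} = x^2, χ_{M3} = (x + 3)^2, χ_{M4} = (x - 3)^2.

{M1}: invariant factors (x - 3)^2.

{M2}: invariant factors x^2.

{M3}: invariant factors (x + 3)^2.

{M4}: invariant factors x - 3, x - 3.

Matrices are similar if and only if their invariant-factor lists agree; the partition into similarity classes is {M1}, {M2}, {M3}, {M4}.

4 classes: {M1}, {M2}, {M3}, {M4}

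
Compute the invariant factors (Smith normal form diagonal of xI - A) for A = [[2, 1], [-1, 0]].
(x - 1)^2

The Jordan structure of A has elementary divisors (x - 1)^2. Arranging the block sizes at each eigenvalue in decreasing order and taking row products gives the invariant factors.

Invariant factors (smallest first, each dividing the next): (x - 1)^2.

Check: the last factor (x - 1)^2 is the minimal polynomial, and the product (x - 1)^2 is the characteristic polynomial.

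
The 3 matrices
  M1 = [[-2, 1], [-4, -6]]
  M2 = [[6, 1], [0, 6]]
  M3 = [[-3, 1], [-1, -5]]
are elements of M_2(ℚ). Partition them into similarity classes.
2 classes: {M1, M3}, {M2}

Characteristic polynomials: χ_{M1} = (x + 4)^2, χ_{M2} = (x - 6)^2, χ_{M3} = (x + 4)^2.

{M1, M3}: invariant factors (x + 4)^2.

{M2}: invariant factors (x - 6)^2.

Matrices are similar if and only if their invariant-factor lists agree; the partition into similarity classes is {M1, M3}, {M2}.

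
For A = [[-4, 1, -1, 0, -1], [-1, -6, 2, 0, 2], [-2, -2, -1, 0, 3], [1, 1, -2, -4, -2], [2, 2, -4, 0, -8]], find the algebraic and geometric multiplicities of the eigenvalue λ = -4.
The characteristic polynomial is (x + 4)^2(x + 5)^3, so the factor x + 4 appears with exponent 2: the algebraic multiplicity is 2.

rank(A + 4I) = 3, so the eigenspace has dimension 5 - 3 = 2: the geometric multiplicity is 2.

algebraic multiplicity 2, geometric multiplicity 2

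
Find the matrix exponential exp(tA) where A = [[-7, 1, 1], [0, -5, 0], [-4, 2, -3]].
A has Jordan form J = [[-5, 1, 0], [0, -5, 0], [0, 0, -5]] with A = PJP^{-1}, so e^{tA} = P e^{tJ} P^{-1}.

For a Jordan block J_k(λ), e^{tJ_k(λ)} = e^{λt} · (I + tN + t^2 N^2/2! + ... + t^{k-1} N^{k-1}/(k-1)!) where N is the nilpotent superdiagonal part.

Assembling the blocks and conjugating back gives the entries of e^{tA} as shown above.

e^{tA} = [[(1 - 2*t)*e^{-5*t}, t*e^{-5*t}, t*e^{-5*t}], [0, e^{-5*t}, 0], [-4*t*e^{-5*t}, 2*t*e^{-5*t}, (2*t + 1)*e^{-5*t}]]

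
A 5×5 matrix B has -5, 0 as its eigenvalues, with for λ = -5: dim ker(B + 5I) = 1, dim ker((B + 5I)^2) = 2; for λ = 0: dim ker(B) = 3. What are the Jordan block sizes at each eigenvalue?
λ = -5: successive nullity increments [1, 1] count blocks of size ≥ k; block sizes are [2].
λ = 0: successive nullity increments [3] count blocks of size ≥ k; block sizes are [1, 1, 1].

Jordan blocks: (-5, 2), (0, 1), (0, 1), (0, 1)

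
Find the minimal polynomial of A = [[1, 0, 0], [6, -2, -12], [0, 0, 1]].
m_A(x) = (x - 1)(x + 2)

The characteristic polynomial factors as (x - 1)^2(x + 2). The minimal polynomial is ∏(x - λ)^{k_λ} where k_λ is the size of the largest Jordan block at λ.

For λ = -2: rank(A + 2I) = 2, and the largest Jordan block has size 1 (the smallest k with rank((A + 2I)^k) = rank((A + 2I)^(k+1))).
For λ = 1: rank(A - I) = 1, and the largest Jordan block has size 1 (the smallest k with rank((A - I)^k) = rank((A - I)^(k+1))).

So m_A(x) = (x - 1)(x + 2).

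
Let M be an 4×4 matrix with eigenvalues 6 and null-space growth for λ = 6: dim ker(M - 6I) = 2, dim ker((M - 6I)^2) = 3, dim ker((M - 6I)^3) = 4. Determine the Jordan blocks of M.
λ = 6: successive nullity increments [2, 1, 1] count blocks of size ≥ k; block sizes are [3, 1].

Jordan blocks: (6, 3), (6, 1)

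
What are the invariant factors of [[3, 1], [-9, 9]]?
(x - 6)^2

The Jordan structure of A has elementary divisors (x - 6)^2. Arranging the block sizes at each eigenvalue in decreasing order and taking row products gives the invariant factors.

Invariant factors (smallest first, each dividing the next): (x - 6)^2.

Check: the last factor (x - 6)^2 is the minimal polynomial, and the product (x - 6)^2 is the characteristic polynomial.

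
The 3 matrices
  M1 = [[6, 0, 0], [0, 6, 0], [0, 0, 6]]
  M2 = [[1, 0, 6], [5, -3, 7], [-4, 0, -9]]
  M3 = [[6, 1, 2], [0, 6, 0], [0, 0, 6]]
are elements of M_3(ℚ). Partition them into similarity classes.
3 classes: {M1}, {M2}, {M3}

Characteristic polynomials: χ_{M1} = (x - 6)^3, χ_{M2} = (x + 3)^2(x + 5), χ_{M3} = (x - 6)^3.

{M1}: invariant factors x - 6, x - 6, x - 6.

{M2}: invariant factors (x + 3)^2(x + 5).

{M3}: invariant factors x - 6, (x - 6)^2.

Matrices are similar if and only if their invariant-factor lists agree; the partition into similarity classes is {M1}, {M2}, {M3}.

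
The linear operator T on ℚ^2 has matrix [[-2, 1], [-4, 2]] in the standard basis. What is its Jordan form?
J = [[0, 1], [0, 0]]

The characteristic polynomial is det(xI - A) = x^2, so the eigenvalues are 0 (algebraic multiplicity 2).

For λ = 0: rank(A) = 1, rank(A^2) = 0. The eigenspace has dimension 2 - 1 = 1, so there is 1 Jordan block; the rank sequence gives block sizes [2].

Assembling the blocks gives the Jordan form J above.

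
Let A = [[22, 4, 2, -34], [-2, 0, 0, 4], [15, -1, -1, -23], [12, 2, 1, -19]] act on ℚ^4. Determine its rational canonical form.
R = [[-2, 0, 0, 0], [0, 0, 0, 0], [0, 1, 0, 12], [0, 0, 1, 4]]

The invariant factors of A (the non-unit diagonal entries of the Smith normal form of xI - A over ℚ[x]) are x + 2, x(x - 6)(x + 2), each dividing the next. The characteristic polynomial is their product, x(x - 6)(x + 2)^2.

The rational canonical form is the block-diagonal matrix of companion matrices C(f_i):
R = [[-2, 0, 0, 0], [0, 0, 0, 0], [0, 1, 0, 12], [0, 0, 1, 4]].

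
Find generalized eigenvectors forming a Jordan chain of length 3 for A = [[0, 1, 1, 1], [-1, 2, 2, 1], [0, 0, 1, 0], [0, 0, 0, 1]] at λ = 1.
v_1 = [[-3, -4, 1, 1]]^T, v_2 = [[1, 2, 0, 0]]^T, v_3 = [[1, 1, 0, 0]]^T

We seek v_1 ∈ ker((A - I)^3) \ ker((A - I)^2), then set v_{i+1} = (A - I) v_i.

One such chain is v_1 = [[-3, -4, 1, 1]]^T, v_2 = [[1, 2, 0, 0]]^T, v_3 = [[1, 1, 0, 0]]^T. Check: (A - I) v_3 = [[0, 0, 0, 0]]^T = 0.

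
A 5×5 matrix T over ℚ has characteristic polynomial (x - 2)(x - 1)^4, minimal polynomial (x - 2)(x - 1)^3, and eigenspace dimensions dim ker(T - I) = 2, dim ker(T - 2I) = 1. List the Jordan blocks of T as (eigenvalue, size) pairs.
Jordan blocks: (1, 3), (1, 1), (2, 1)

λ = 1: algebraic multiplicity 4 (exponent in χ_T), largest block size 3 (exponent in m_T), 2 blocks (geometric multiplicity). These force block sizes [3, 1].
λ = 2: algebraic multiplicity 1 (exponent in χ_T), largest block size 1 (exponent in m_T), 1 block (geometric multiplicity). This forces block sizes [1].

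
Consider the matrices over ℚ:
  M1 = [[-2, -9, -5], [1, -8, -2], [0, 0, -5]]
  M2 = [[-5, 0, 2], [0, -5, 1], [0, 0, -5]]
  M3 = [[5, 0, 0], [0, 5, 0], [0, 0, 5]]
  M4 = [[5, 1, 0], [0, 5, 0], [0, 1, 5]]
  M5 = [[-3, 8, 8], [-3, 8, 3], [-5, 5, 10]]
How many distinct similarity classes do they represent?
4 classes: {M1}, {M2}, {M3}, {M4, M5}

Characteristic polynomials: χ_{M1} = (x + 5)^3, χ_{M2} = (x + 5)^3, χ_{M3} = (x - 5)^3, χ_{M4} = (x - 5)^3, χ_{M5} = (x - 5)^3.

{M1}: invariant factors (x + 5)^3.

{M2}: invariant factors x + 5, (x + 5)^2.

{M3}: invariant factors x - 5, x - 5, x - 5.

{M4, M5}: invariant factors x - 5, (x - 5)^2.

Matrices are similar if and only if their invariant-factor lists agree; the partition into similarity classes is {M1}, {M2}, {M3}, {M4, M5}.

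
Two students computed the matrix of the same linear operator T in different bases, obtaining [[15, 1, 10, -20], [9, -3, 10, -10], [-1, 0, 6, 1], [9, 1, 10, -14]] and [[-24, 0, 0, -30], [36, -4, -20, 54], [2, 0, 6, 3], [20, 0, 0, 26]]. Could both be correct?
Both have characteristic polynomial (x - 6)^2(x + 4)^2, but the minimal polynomial of A is (x - 6)^2(x + 4)^2 while the minimal polynomial of B is (x - 6)^2(x + 4). The minimal polynomial is a similarity invariant, so A and B are not similar.

No.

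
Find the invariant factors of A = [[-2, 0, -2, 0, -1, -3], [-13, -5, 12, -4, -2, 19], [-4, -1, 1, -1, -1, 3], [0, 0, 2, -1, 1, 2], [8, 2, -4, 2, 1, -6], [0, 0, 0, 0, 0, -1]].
x + 1, (x + 1)^2, (x + 1)^2(x + 2)

The Jordan structure of A has elementary divisors (x + 2), (x + 1)^2, (x + 1)^2, (x + 1). Arranging the block sizes at each eigenvalue in decreasing order and taking row products gives the invariant factors.

Invariant factors (smallest first, each dividing the next): x + 1, (x + 1)^2, (x + 1)^2(x + 2).

Check: the last factor (x + 1)^2(x + 2) is the minimal polynomial, and the product (x + 1)^5(x + 2) is the characteristic polynomial.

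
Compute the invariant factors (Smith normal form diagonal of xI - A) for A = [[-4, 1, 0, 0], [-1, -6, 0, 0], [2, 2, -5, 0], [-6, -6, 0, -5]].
x + 5, x + 5, (x + 5)^2

The Jordan structure of A has elementary divisors (x + 5)^2, (x + 5), (x + 5). Arranging the block sizes at each eigenvalue in decreasing order and taking row products gives the invariant factors.

Invariant factors (smallest first, each dividing the next): x + 5, x + 5, (x + 5)^2.

Check: the last factor (x + 5)^2 is the minimal polynomial, and the product (x + 5)^4 is the characteristic polynomial.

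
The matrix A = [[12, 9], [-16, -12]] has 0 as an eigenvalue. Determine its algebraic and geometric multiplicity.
The characteristic polynomial is x^2, so the factor x appears with exponent 2: the algebraic multiplicity is 2.

rank(A) = 1, so the eigenspace has dimension 2 - 1 = 1: the geometric multiplicity is 1.

Since 1 < 2, A is not diagonalizable.

algebraic multiplicity 2, geometric multiplicity 1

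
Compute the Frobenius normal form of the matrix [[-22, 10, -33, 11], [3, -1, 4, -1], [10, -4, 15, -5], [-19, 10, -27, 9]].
R = [[0, 0, 0, 6], [1, 0, 0, -1], [0, 1, 0, -5], [0, 0, 1, 1]]

The invariant factors of A (the non-unit diagonal entries of the Smith normal form of xI - A over ℚ[x]) are (x - 1)(x + 1)(x^2 - x + 6), each dividing the next. The characteristic polynomial is their product, (x - 1)(x + 1)(x^2 - x + 6).

The rational canonical form is the block-diagonal matrix of companion matrices C(f_i):
R = [[0, 0, 0, 6], [1, 0, 0, -1], [0, 1, 0, -5], [0, 0, 1, 1]].

Note the characteristic polynomial does not split into linear factors over ℚ, so A has no Jordan form over ℚ; the rational canonical form exists over any field.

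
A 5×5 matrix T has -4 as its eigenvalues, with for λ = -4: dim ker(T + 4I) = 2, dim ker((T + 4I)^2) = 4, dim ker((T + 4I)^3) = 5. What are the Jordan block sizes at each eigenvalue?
λ = -4: successive nullity increments [2, 2, 1] count blocks of size ≥ k; block sizes are [3, 2].

Jordan blocks: (-4, 3), (-4, 2)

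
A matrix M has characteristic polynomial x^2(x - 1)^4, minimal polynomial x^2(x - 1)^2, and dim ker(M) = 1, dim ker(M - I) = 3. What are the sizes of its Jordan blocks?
Jordan blocks: (0, 2), (1, 2), (1, 1), (1, 1)

λ = 0: algebraic multiplicity 2 (exponent in χ_M), largest block size 2 (exponent in m_M), 1 block (geometric multiplicity). This forces block sizes [2].
λ = 1: algebraic multiplicity 4 (exponent in χ_M), largest block size 2 (exponent in m_M), 3 blocks (geometric multiplicity). These force block sizes [2, 1, 1].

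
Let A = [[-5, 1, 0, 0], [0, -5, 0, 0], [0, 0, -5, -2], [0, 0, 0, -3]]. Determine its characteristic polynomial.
χ_A(x) = (x + 3)(x + 5)^3

xI - A = [[x + 5, -1, 0, 0], [0, x + 5, 0, 0], [0, 0, x + 5, 2], [0, 0, 0, x + 3]].

Expanding det(xI - A) along the first row:
det(xI - A) = + (x + 5)·det([[x + 5, 0, 0], [0, x + 5, 2], [0, 0, x + 3]]) - (-1)·det([[0, 0, 0], [0, x + 5, 2], [0, 0, x + 3]]) + (0)·det([[0, x + 5, 0], [0, 0, 2], [0, 0, x + 3]]) - (0)·det([[0, x + 5, 0], [0, 0, x + 5], [0, 0, 0]]).

Evaluating gives χ_A(x) = x^4 + 18x^3 + 120x^2 + 350x + 375 = (x + 3)(x + 5)^3.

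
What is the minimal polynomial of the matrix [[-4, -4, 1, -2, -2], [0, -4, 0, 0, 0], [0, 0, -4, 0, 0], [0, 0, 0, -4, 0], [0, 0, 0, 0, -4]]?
m_A(x) = (x + 4)^2

The characteristic polynomial factors as (x + 4)^5. The minimal polynomial is ∏(x - λ)^{k_λ} where k_λ is the size of the largest Jordan block at λ.

For λ = -4: rank(A + 4I) = 1, and the largest Jordan block has size 2 (the smallest k with rank((A + 4I)^k) = rank((A + 4I)^(k+1))).

So m_A(x) = (x + 4)^2.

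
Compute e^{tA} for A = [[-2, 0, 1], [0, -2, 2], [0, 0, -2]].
e^{tA} = [[e^{-2*t}, 0, t*e^{-2*t}], [0, e^{-2*t}, 2*t*e^{-2*t}], [0, 0, e^{-2*t}]]

A has Jordan form J = [[-2, 1, 0], [0, -2, 0], [0, 0, -2]] with A = PJP^{-1}, so e^{tA} = P e^{tJ} P^{-1}.

For a Jordan block J_k(λ), e^{tJ_k(λ)} = e^{λt} · (I + tN + t^2 N^2/2! + ... + t^{k-1} N^{k-1}/(k-1)!) where N is the nilpotent superdiagonal part.

Assembling the blocks and conjugating back gives the entries of e^{tA} as shown above.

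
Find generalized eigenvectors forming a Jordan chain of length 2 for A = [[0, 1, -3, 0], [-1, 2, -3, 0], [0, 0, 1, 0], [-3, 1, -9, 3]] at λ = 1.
v_1 = [[0, 1, 0, 0]]^T, v_2 = [[1, 1, 0, 1]]^T

We seek v_1 ∈ ker((A - I)^2) \ ker(A - I), then set v_{i+1} = (A - I) v_i.

One such chain is v_1 = [[0, 1, 0, 0]]^T, v_2 = [[1, 1, 0, 1]]^T. Check: (A - I) v_2 = [[0, 0, 0, 0]]^T = 0.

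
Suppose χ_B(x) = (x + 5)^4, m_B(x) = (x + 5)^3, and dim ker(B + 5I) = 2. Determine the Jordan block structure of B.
Jordan blocks: (-5, 3), (-5, 1)

λ = -5: algebraic multiplicity 4 (exponent in χ_B), largest block size 3 (exponent in m_B), 2 blocks (geometric multiplicity). These force block sizes [3, 1].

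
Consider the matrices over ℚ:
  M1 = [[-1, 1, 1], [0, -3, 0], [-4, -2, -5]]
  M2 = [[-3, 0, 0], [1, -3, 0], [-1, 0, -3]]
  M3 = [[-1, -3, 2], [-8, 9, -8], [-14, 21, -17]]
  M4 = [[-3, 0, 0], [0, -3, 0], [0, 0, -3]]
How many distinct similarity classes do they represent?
Characteristic polynomials: χ_{M1} = (x + 3)^3, χ_{M2} = (x + 3)^3, χ_{M3} = (x + 3)^3, χ_{M4} = (x + 3)^3.

{M1, M2, M3}: invariant factors x + 3, (x + 3)^2.

{M4}: invariant factors x + 3, x + 3, x + 3.

Matrices are similar if and only if their invariant-factor lists agree; the partition into similarity classes is {M1, M2, M3}, {M4}.

2 classes: {M1, M2, M3}, {M4}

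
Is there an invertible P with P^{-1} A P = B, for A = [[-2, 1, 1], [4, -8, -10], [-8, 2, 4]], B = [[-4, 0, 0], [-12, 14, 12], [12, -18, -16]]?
No.

Both have characteristic polynomial (x - 2)(x + 4)^2, but the minimal polynomial of A is (x - 2)(x + 4)^2 while the minimal polynomial of B is (x - 2)(x + 4). The minimal polynomial is a similarity invariant, so A and B are not similar.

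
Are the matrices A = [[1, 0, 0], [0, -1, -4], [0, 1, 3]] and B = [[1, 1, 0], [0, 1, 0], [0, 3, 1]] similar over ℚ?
Yes.

Two matrices over a field are similar if and only if they have the same invariant factors.

Both A and B have characteristic polynomial (x - 1)^3 and minimal polynomial (x - 1)^2. Computing further, both have invariant factors x - 1, (x - 1)^2. Hence A and B are similar.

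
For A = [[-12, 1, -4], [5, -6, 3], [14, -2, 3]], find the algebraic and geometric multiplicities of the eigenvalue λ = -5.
The characteristic polynomial is (x + 5)^3, so the factor x + 5 appears with exponent 3: the algebraic multiplicity is 3.

rank(A + 5I) = 2, so the eigenspace has dimension 3 - 2 = 1: the geometric multiplicity is 1.

Since 1 < 3, A is not diagonalizable.

algebraic multiplicity 3, geometric multiplicity 1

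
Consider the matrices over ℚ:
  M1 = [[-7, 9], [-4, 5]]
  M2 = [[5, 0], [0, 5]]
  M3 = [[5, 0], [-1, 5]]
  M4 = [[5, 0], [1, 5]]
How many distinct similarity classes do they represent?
Characteristic polynomials: χ_{M1} = (x + 1)^2, χ_{M2} = (x - 5)^2, χ_{M3} = (x - 5)^2, χ_{M4} = (x - 5)^2.

{M1}: invariant factors (x + 1)^2.

{M2}: invariant factors x - 5, x - 5.

{M3, M4}: invariant factors (x - 5)^2.

Matrices are similar if and only if their invariant-factor lists agree; the partition into similarity classes is {M1}, {M2}, {M3, M4}.

3 classes: {M1}, {M2}, {M3, M4}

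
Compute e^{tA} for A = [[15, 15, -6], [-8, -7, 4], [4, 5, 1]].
e^{tA} = [[(12*t + 1)*e^{3*t}, 15*t*e^{3*t}, -6*t*e^{3*t}], [-8*t*e^{3*t}, (1 - 10*t)*e^{3*t}, 4*t*e^{3*t}], [4*t*e^{3*t}, 5*t*e^{3*t}, (1 - 2*t)*e^{3*t}]]

A has Jordan form J = [[3, 1, 0], [0, 3, 0], [0, 0, 3]] with A = PJP^{-1}, so e^{tA} = P e^{tJ} P^{-1}.

For a Jordan block J_k(λ), e^{tJ_k(λ)} = e^{λt} · (I + tN + t^2 N^2/2! + ... + t^{k-1} N^{k-1}/(k-1)!) where N is the nilpotent superdiagonal part.

Assembling the blocks and conjugating back gives the entries of e^{tA} as shown above.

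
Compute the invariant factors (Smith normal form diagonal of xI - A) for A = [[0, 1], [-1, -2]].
The Jordan structure of A has elementary divisors (x + 1)^2. Arranging the block sizes at each eigenvalue in decreasing order and taking row products gives the invariant factors.

Invariant factors (smallest first, each dividing the next): (x + 1)^2.

Check: the last factor (x + 1)^2 is the minimal polynomial, and the product (x + 1)^2 is the characteristic polynomial.

(x + 1)^2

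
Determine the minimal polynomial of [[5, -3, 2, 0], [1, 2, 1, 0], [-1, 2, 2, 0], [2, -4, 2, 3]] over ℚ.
The characteristic polynomial factors as (x - 3)^4. The minimal polynomial is ∏(x - λ)^{k_λ} where k_λ is the size of the largest Jordan block at λ.

For λ = 3: rank(A - 3I) = 2, and the largest Jordan block has size 3 (the smallest k with rank((A - 3I)^k) = rank((A - 3I)^(k+1))).

So m_A(x) = (x - 3)^3.

m_A(x) = (x - 3)^3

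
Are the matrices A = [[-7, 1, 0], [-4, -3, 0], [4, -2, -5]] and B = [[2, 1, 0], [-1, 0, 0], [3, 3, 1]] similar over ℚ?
trace(A) = -15 but trace(B) = 3. The trace is a similarity invariant, so A and B are not similar.

No.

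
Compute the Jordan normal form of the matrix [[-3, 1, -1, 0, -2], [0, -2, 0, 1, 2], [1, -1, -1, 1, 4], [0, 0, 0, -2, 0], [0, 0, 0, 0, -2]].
J = [[-2, 1, 0, 0, 0], [0, -2, 0, 0, 0], [0, 0, -2, 1, 0], [0, 0, 0, -2, 0], [0, 0, 0, 0, -2]]

The characteristic polynomial is det(xI - A) = (x + 2)^5, so the eigenvalues are -2 (algebraic multiplicity 5).

For λ = -2: rank(A + 2I) = 2, rank((A + 2I)^2) = 0. The eigenspace has dimension 5 - 2 = 3, so there are 3 Jordan blocks; the rank sequence gives block sizes [2, 2, 1].

Assembling the blocks gives the Jordan form J above.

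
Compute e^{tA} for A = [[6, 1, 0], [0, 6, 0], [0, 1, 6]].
A has Jordan form J = [[6, 1, 0], [0, 6, 0], [0, 0, 6]] with A = PJP^{-1}, so e^{tA} = P e^{tJ} P^{-1}.

For a Jordan block J_k(λ), e^{tJ_k(λ)} = e^{λt} · (I + tN + t^2 N^2/2! + ... + t^{k-1} N^{k-1}/(k-1)!) where N is the nilpotent superdiagonal part.

Assembling the blocks and conjugating back gives the entries of e^{tA} as shown above.

e^{tA} = [[e^{6*t}, t*e^{6*t}, 0], [0, e^{6*t}, 0], [0, t*e^{6*t}, e^{6*t}]]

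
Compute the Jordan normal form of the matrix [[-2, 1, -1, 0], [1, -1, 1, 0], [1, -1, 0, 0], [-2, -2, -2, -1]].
The characteristic polynomial is det(xI - A) = (x + 1)^4, so the eigenvalues are -1 (algebraic multiplicity 4).

For λ = -1: rank(A + I) = 2, rank((A + I)^2) = 1, rank((A + I)^3) = 0. The eigenspace has dimension 4 - 2 = 2, so there are 2 Jordan blocks; the rank sequence gives block sizes [3, 1].

Assembling the blocks gives the Jordan form J above.

J = [[-1, 1, 0, 0], [0, -1, 1, 0], [0, 0, -1, 0], [0, 0, 0, -1]]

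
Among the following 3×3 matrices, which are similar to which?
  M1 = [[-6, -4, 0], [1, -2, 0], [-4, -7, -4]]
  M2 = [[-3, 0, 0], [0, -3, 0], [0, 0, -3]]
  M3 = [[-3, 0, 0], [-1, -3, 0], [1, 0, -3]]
3 classes: {M1}, {M2}, {M3}

Characteristic polynomials: χ_{M1} = (x + 4)^3, χ_{M2} = (x + 3)^3, χ_{M3} = (x + 3)^3.

{M1}: invariant factors (x + 4)^3.

{M2}: invariant factors x + 3, x + 3, x + 3.

{M3}: invariant factors x + 3, (x + 3)^2.

Matrices are similar if and only if their invariant-factor lists agree; the partition into similarity classes is {M1}, {M2}, {M3}.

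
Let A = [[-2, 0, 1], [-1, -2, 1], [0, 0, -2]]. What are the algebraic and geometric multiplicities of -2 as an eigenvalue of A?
The characteristic polynomial is (x + 2)^3, so the factor x + 2 appears with exponent 3: the algebraic multiplicity is 3.

rank(A + 2I) = 2, so the eigenspace has dimension 3 - 2 = 1: the geometric multiplicity is 1.

Since 1 < 3, A is not diagonalizable.

algebraic multiplicity 3, geometric multiplicity 1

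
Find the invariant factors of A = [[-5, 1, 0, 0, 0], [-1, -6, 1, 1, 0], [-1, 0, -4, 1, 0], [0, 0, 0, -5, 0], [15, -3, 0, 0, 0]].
x + 5, x(x + 5)^3

The Jordan structure of A has elementary divisors (x + 5)^3, (x + 5), x. Arranging the block sizes at each eigenvalue in decreasing order and taking row products gives the invariant factors.

Invariant factors (smallest first, each dividing the next): x + 5, x(x + 5)^3.

Check: the last factor x(x + 5)^3 is the minimal polynomial, and the product x(x + 5)^4 is the characteristic polynomial.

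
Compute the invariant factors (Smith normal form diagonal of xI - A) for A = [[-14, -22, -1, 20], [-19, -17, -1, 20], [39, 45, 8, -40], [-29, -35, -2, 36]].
The Jordan structure of A has elementary divisors (x + 4), (x - 5), (x - 6)^2. Arranging the block sizes at each eigenvalue in decreasing order and taking row products gives the invariant factors.

Invariant factors (smallest first, each dividing the next): (x - 6)^2(x - 5)(x + 4).

Check: the last factor (x - 6)^2(x - 5)(x + 4) is the minimal polynomial, and the product (x - 6)^2(x - 5)(x + 4) is the characteristic polynomial.

(x - 6)^2(x - 5)(x + 4)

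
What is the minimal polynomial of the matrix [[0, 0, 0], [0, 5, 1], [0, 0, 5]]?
The characteristic polynomial factors as x(x - 5)^2. The minimal polynomial is ∏(x - λ)^{k_λ} where k_λ is the size of the largest Jordan block at λ.

For λ = 0: rank(A) = 2, and the largest Jordan block has size 1 (the smallest k with rank(A^k) = rank(A^(k+1))).
For λ = 5: rank(A - 5I) = 2, and the largest Jordan block has size 2 (the smallest k with rank((A - 5I)^k) = rank((A - 5I)^(k+1))).

So m_A(x) = x(x - 5)^2.

m_A(x) = x(x - 5)^2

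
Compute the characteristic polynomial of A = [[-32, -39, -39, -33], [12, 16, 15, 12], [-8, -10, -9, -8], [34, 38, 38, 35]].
xI - A = [[x + 32, 39, 39, 33], [-12, x - 16, -15, -12], [8, 10, x + 9, 8], [-34, -38, -38, x - 35]].

Expanding det(xI - A) along the first row:
det(xI - A) = + (x + 32)·det([[x - 16, -15, -12], [10, x + 9, 8], [-38, -38, x - 35]]) - (39)·det([[-12, -15, -12], [8, x + 9, 8], [-34, -38, x - 35]]) + (39)·det([[-12, x - 16, -12], [8, 10, 8], [-34, -38, x - 35]]) - (33)·det([[-12, x - 16, -15], [8, 10, x + 9], [-34, -38, -38]]).

Evaluating gives χ_A(x) = x^4 - 10x^3 + 33x^2 - 40x + 16 = (x - 4)^2(x - 1)^2.

χ_A(x) = (x - 4)^2(x - 1)^2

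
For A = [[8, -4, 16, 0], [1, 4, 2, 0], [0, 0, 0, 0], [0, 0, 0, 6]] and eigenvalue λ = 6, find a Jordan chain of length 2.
v_1 = [[1, 0, 0, 1]]^T, v_2 = [[2, 1, 0, 0]]^T

We seek v_1 ∈ ker((A - 6I)^2) \ ker(A - 6I), then set v_{i+1} = (A - 6I) v_i.

One such chain is v_1 = [[1, 0, 0, 1]]^T, v_2 = [[2, 1, 0, 0]]^T. Check: (A - 6I) v_2 = [[0, 0, 0, 0]]^T = 0.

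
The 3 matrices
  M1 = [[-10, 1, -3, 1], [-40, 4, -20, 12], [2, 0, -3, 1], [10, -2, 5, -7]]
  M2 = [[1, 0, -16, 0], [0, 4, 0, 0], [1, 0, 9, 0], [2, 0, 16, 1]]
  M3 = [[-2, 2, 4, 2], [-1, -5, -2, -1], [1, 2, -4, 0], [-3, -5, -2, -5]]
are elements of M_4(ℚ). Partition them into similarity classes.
Characteristic polynomials: χ_{M1} = (x + 4)^4, χ_{M2} = (x - 5)^2(x - 4)(x - 1), χ_{M3} = (x + 4)^4.

{M1, M3}: invariant factors (x + 4)^2, (x + 4)^2.

{M2}: invariant factors (x - 5)^2(x - 4)(x - 1).

Matrices are similar if and only if their invariant-factor lists agree; the partition into similarity classes is {M1, M3}, {M2}.

2 classes: {M1, M3}, {M2}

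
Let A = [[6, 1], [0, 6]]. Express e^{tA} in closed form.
A has Jordan form J = [[6, 1], [0, 6]] with A = PJP^{-1}, so e^{tA} = P e^{tJ} P^{-1}.

For a Jordan block J_k(λ), e^{tJ_k(λ)} = e^{λt} · (I + tN + t^2 N^2/2! + ... + t^{k-1} N^{k-1}/(k-1)!) where N is the nilpotent superdiagonal part.

Assembling the blocks and conjugating back gives the entries of e^{tA} as shown above.

e^{tA} = [[e^{6*t}, t*e^{6*t}], [0, e^{6*t}]]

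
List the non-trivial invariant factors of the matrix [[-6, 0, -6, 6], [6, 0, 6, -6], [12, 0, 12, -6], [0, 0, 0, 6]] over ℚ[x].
x(x - 6), x(x - 6)

The Jordan structure of A has elementary divisors x, x, (x - 6), (x - 6). Arranging the block sizes at each eigenvalue in decreasing order and taking row products gives the invariant factors.

Invariant factors (smallest first, each dividing the next): x(x - 6), x(x - 6).

Check: the last factor x(x - 6) is the minimal polynomial, and the product x^2(x - 6)^2 is the characteristic polynomial.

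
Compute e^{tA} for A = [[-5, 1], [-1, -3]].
e^{tA} = [[(1 - t)*e^{-4*t}, t*e^{-4*t}], [-t*e^{-4*t}, (t + 1)*e^{-4*t}]]

A has Jordan form J = [[-4, 1], [0, -4]] with A = PJP^{-1}, so e^{tA} = P e^{tJ} P^{-1}.

For a Jordan block J_k(λ), e^{tJ_k(λ)} = e^{λt} · (I + tN + t^2 N^2/2! + ... + t^{k-1} N^{k-1}/(k-1)!) where N is the nilpotent superdiagonal part.

Assembling the blocks and conjugating back gives the entries of e^{tA} as shown above.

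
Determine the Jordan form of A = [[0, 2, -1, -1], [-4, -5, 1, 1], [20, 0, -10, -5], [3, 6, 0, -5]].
J = [[-5, 1, 0, 0], [0, -5, 1, 0], [0, 0, -5, 0], [0, 0, 0, -5]]

The characteristic polynomial is det(xI - A) = (x + 5)^4, so the eigenvalues are -5 (algebraic multiplicity 4).

For λ = -5: rank(A + 5I) = 2, rank((A + 5I)^2) = 1, rank((A + 5I)^3) = 0. The eigenspace has dimension 4 - 2 = 2, so there are 2 Jordan blocks; the rank sequence gives block sizes [3, 1].

Assembling the blocks gives the Jordan form J above.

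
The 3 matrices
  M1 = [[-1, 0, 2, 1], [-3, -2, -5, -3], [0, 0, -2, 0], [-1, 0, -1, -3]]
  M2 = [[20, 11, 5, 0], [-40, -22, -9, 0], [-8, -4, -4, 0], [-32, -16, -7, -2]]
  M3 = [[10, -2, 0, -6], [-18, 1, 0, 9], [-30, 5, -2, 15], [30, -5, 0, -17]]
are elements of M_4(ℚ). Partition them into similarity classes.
2 classes: {M1, M2}, {M3}

Characteristic polynomials: χ_{M1} = (x + 2)^4, χ_{M2} = (x + 2)^4, χ_{M3} = (x + 2)^4.

{M1, M2}: invariant factors x + 2, (x + 2)^3.

{M3}: invariant factors x + 2, x + 2, (x + 2)^2.

Matrices are similar if and only if their invariant-factor lists agree; the partition into similarity classes is {M1, M2}, {M3}.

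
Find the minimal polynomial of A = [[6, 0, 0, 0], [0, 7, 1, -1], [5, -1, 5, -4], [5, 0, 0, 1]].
m_A(x) = (x - 6)^2(x - 1)

The characteristic polynomial factors as (x - 6)^3(x - 1). The minimal polynomial is ∏(x - λ)^{k_λ} where k_λ is the size of the largest Jordan block at λ.

For λ = 1: rank(A - I) = 3, and the largest Jordan block has size 1 (the smallest k with rank((A - I)^k) = rank((A - I)^(k+1))).
For λ = 6: rank(A - 6I) = 2, and the largest Jordan block has size 2 (the smallest k with rank((A - 6I)^k) = rank((A - 6I)^(k+1))).

So m_A(x) = (x - 6)^2(x - 1).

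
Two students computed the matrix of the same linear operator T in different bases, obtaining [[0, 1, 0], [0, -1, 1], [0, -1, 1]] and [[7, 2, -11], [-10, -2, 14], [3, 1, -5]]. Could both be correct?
Two matrices over a field are similar if and only if they have the same invariant factors.

Both A and B have characteristic polynomial x^3 and minimal polynomial x^3. Computing further, both have invariant factors x^3. Hence A and B are similar.

Yes.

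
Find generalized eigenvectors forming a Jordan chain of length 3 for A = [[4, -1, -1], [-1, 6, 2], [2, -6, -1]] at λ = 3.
v_1 = [[-2, 3, -5]]^T, v_2 = [[0, 1, -2]]^T, v_3 = [[1, -1, 2]]^T

We seek v_1 ∈ ker((A - 3I)^3) \ ker((A - 3I)^2), then set v_{i+1} = (A - 3I) v_i.

One such chain is v_1 = [[-2, 3, -5]]^T, v_2 = [[0, 1, -2]]^T, v_3 = [[1, -1, 2]]^T. Check: (A - 3I) v_3 = [[0, 0, 0]]^T = 0.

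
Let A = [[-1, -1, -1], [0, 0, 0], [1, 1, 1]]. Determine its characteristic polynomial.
χ_A(x) = x^3

xI - A = [[x + 1, 1, 1], [0, x, 0], [-1, -1, x - 1]].

Expanding det(xI - A) along the first row:
det(xI - A) = + (x + 1)·det([[x, 0], [-1, x - 1]]) - (1)·det([[0, 0], [-1, x - 1]]) + (1)·det([[0, x], [-1, -1]]).

Evaluating gives χ_A(x) = x^3.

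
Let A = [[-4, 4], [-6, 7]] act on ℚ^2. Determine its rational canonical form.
R = [[0, 4], [1, 3]]

The invariant factors of A (the non-unit diagonal entries of the Smith normal form of xI - A over ℚ[x]) are (x - 4)(x + 1), each dividing the next. The characteristic polynomial is their product, (x - 4)(x + 1).

The rational canonical form is the block-diagonal matrix of companion matrices C(f_i):
R = [[0, 4], [1, 3]].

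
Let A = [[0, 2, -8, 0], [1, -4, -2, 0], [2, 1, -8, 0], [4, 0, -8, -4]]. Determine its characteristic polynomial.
xI - A = [[x, -2, 8, 0], [-1, x + 4, 2, 0], [-2, -1, x + 8, 0], [-4, 0, 8, x + 4]].

Expanding det(xI - A) along the first row:
det(xI - A) = + (x)·det([[x + 4, 2, 0], [-1, x + 8, 0], [0, 8, x + 4]]) - (-2)·det([[-1, 2, 0], [-2, x + 8, 0], [-4, 8, x + 4]]) + (8)·det([[-1, x + 4, 0], [-2, -1, 0], [-4, 0, x + 4]]) - (0)·det([[-1, x + 4, 2], [-2, -1, x + 8], [-4, 0, 8]]).

Evaluating gives χ_A(x) = x^4 + 16x^3 + 96x^2 + 256x + 256 = (x + 4)^4.

χ_A(x) = (x + 4)^4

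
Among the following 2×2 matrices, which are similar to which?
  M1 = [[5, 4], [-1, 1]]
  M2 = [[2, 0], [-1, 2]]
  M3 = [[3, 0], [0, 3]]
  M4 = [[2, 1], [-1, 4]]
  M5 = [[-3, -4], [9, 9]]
Characteristic polynomials: χ_{M1} = (x - 3)^2, χ_{M2} = (x - 2)^2, χ_{M3} = (x - 3)^2, χ_{M4} = (x - 3)^2, χ_{M5} = (x - 3)^2.

{M1, M4, M5}: invariant factors (x - 3)^2.

{M2}: invariant factors (x - 2)^2.

{M3}: invariant factors x - 3, x - 3.

Matrices are similar if and only if their invariant-factor lists agree; the partition into similarity classes is {M1, M4, M5}, {M2}, {M3}.

3 classes: {M1, M4, M5}, {M2}, {M3}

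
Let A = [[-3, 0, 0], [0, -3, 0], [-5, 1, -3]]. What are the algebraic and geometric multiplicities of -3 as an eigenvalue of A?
The characteristic polynomial is (x + 3)^3, so the factor x + 3 appears with exponent 3: the algebraic multiplicity is 3.

rank(A + 3I) = 1, so the eigenspace has dimension 3 - 1 = 2: the geometric multiplicity is 2.

Since 2 < 3, A is not diagonalizable.

algebraic multiplicity 3, geometric multiplicity 2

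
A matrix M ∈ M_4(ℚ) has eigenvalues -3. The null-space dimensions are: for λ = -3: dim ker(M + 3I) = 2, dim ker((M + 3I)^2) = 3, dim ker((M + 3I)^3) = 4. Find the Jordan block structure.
λ = -3: successive nullity increments [2, 1, 1] count blocks of size ≥ k; block sizes are [3, 1].

Jordan blocks: (-3, 3), (-3, 1)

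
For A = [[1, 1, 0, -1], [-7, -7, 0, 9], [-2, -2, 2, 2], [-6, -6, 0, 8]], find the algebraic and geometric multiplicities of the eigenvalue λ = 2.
algebraic multiplicity 2, geometric multiplicity 2

The characteristic polynomial is x^2(x - 2)^2, so the factor x - 2 appears with exponent 2: the algebraic multiplicity is 2.

rank(A - 2I) = 2, so the eigenspace has dimension 4 - 2 = 2: the geometric multiplicity is 2.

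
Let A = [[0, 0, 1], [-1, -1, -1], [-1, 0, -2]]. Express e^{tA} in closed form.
A has Jordan form J = [[-1, 1, 0], [0, -1, 0], [0, 0, -1]] with A = PJP^{-1}, so e^{tA} = P e^{tJ} P^{-1}.

For a Jordan block J_k(λ), e^{tJ_k(λ)} = e^{λt} · (I + tN + t^2 N^2/2! + ... + t^{k-1} N^{k-1}/(k-1)!) where N is the nilpotent superdiagonal part.

Assembling the blocks and conjugating back gives the entries of e^{tA} as shown above.

e^{tA} = [[(t + 1)*e^{-t}, 0, t*e^{-t}], [-t*e^{-t}, e^{-t}, -t*e^{-t}], [-t*e^{-t}, 0, (1 - t)*e^{-t}]]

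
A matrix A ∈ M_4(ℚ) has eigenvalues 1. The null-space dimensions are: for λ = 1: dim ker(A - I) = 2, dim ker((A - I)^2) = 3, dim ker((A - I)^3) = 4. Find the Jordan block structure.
λ = 1: successive nullity increments [2, 1, 1] count blocks of size ≥ k; block sizes are [3, 1].

Jordan blocks: (1, 3), (1, 1)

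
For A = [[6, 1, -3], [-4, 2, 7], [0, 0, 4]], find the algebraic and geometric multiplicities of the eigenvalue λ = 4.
The characteristic polynomial is (x - 4)^3, so the factor x - 4 appears with exponent 3: the algebraic multiplicity is 3.

rank(A - 4I) = 2, so the eigenspace has dimension 3 - 2 = 1: the geometric multiplicity is 1.

Since 1 < 3, A is not diagonalizable.

algebraic multiplicity 3, geometric multiplicity 1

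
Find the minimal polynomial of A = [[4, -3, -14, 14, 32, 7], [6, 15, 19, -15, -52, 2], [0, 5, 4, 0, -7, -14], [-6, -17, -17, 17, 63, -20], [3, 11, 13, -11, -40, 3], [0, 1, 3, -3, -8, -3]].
m_A(x) = (x - 4)^3(x + 5)^3

The characteristic polynomial factors as (x - 4)^3(x + 5)^3. The minimal polynomial is ∏(x - λ)^{k_λ} where k_λ is the size of the largest Jordan block at λ.

For λ = -5: rank(A + 5I) = 5, and the largest Jordan block has size 3 (the smallest k with rank((A + 5I)^k) = rank((A + 5I)^(k+1))).
For λ = 4: rank(A - 4I) = 5, and the largest Jordan block has size 3 (the smallest k with rank((A - 4I)^k) = rank((A - 4I)^(k+1))).

So m_A(x) = (x - 4)^3(x + 5)^3.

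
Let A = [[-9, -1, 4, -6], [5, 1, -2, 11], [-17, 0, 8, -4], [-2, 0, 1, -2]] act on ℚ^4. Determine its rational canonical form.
The invariant factors of A (the non-unit diagonal entries of the Smith normal form of xI - A over ℚ[x]) are (x - 3)(x + 1)^2(x + 3), each dividing the next. The characteristic polynomial is their product, (x - 3)(x + 1)^2(x + 3).

The rational canonical form is the block-diagonal matrix of companion matrices C(f_i):
R = [[0, 0, 0, 9], [1, 0, 0, 18], [0, 1, 0, 8], [0, 0, 1, -2]].

R = [[0, 0, 0, 9], [1, 0, 0, 18], [0, 1, 0, 8], [0, 0, 1, -2]]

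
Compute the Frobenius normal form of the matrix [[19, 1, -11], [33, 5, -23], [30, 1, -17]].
R = [[0, 0, -20], [1, 0, -7], [0, 1, 7]]

The invariant factors of A (the non-unit diagonal entries of the Smith normal form of xI - A over ℚ[x]) are (x - 4)(x^2 - 3x - 5), each dividing the next. The characteristic polynomial is their product, (x - 4)(x^2 - 3x - 5).

The rational canonical form is the block-diagonal matrix of companion matrices C(f_i):
R = [[0, 0, -20], [1, 0, -7], [0, 1, 7]].

Note the characteristic polynomial does not split into linear factors over ℚ, so A has no Jordan form over ℚ; the rational canonical form exists over any field.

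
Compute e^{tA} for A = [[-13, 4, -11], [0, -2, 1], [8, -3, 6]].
A has Jordan form J = [[-3, 1, 0], [0, -3, 1], [0, 0, -3]] with A = PJP^{-1}, so e^{tA} = P e^{tJ} P^{-1}.

For a Jordan block J_k(λ), e^{tJ_k(λ)} = e^{λt} · (I + tN + t^2 N^2/2! + ... + t^{k-1} N^{k-1}/(k-1)!) where N is the nilpotent superdiagonal part.

Assembling the blocks and conjugating back gives the entries of e^{tA} as shown above.

e^{tA} = [[(6*t^2 - 10*t + 1)*e^{-3*t}, t*(8 - 3*t)*e^{-3*t}/2, t*(15*t - 22)*e^{-3*t}/2], [4*t^2*e^{-3*t}, (-t^2 + t + 1)*e^{-3*t}, t*(5*t + 1)*e^{-3*t}], [4*t*(2 - t)*e^{-3*t}, t*(t - 3)*e^{-3*t}, (5*t*(2 - t) - t + 1)*e^{-3*t}]]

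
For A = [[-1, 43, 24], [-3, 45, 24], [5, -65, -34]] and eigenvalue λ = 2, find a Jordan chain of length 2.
We seek v_1 ∈ ker((A - 2I)^2) \ ker(A - 2I), then set v_{i+1} = (A - 2I) v_i.

One such chain is v_1 = [[-1, 0, 0]]^T, v_2 = [[3, 3, -5]]^T. Check: (A - 2I) v_2 = [[0, 0, 0]]^T = 0.

v_1 = [[-1, 0, 0]]^T, v_2 = [[3, 3, -5]]^T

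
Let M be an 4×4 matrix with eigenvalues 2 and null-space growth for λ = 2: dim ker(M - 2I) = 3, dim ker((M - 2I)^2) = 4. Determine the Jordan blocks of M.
Jordan blocks: (2, 2), (2, 1), (2, 1)

λ = 2: successive nullity increments [3, 1] count blocks of size ≥ k; block sizes are [2, 1, 1].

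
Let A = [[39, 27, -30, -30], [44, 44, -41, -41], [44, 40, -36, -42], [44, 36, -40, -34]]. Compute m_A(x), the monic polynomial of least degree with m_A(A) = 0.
The characteristic polynomial factors as (x - 6)^3(x + 5). The minimal polynomial is ∏(x - λ)^{k_λ} where k_λ is the size of the largest Jordan block at λ.

For λ = -5: rank(A + 5I) = 3, and the largest Jordan block has size 1 (the smallest k with rank((A + 5I)^k) = rank((A + 5I)^(k+1))).
For λ = 6: rank(A - 6I) = 2, and the largest Jordan block has size 2 (the smallest k with rank((A - 6I)^k) = rank((A - 6I)^(k+1))).

So m_A(x) = (x - 6)^2(x + 5).

m_A(x) = (x - 6)^2(x + 5)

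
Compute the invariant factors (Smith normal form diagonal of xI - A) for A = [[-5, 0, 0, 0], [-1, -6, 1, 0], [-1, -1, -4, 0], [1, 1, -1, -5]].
x + 5, x + 5, (x + 5)^2

The Jordan structure of A has elementary divisors (x + 5)^2, (x + 5), (x + 5). Arranging the block sizes at each eigenvalue in decreasing order and taking row products gives the invariant factors.

Invariant factors (smallest first, each dividing the next): x + 5, x + 5, (x + 5)^2.

Check: the last factor (x + 5)^2 is the minimal polynomial, and the product (x + 5)^4 is the characteristic polynomial.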